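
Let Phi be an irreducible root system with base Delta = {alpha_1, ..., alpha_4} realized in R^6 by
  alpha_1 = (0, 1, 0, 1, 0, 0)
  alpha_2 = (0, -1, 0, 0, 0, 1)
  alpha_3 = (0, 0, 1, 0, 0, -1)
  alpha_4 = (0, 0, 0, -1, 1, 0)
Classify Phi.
A_4 (sl(5))

Compute the Cartan integers a_ij = 2(alpha_i, alpha_j)/(alpha_j, alpha_j); the resulting 4x4 Cartan matrix is
[[2, -1, 0, -1], [-1, 2, -1, 0], [0, -1, 2, 0], [-1, 0, 0, 2]].
All simple roots have the same length, so the diagram is simply laced. The associated Dynkin diagram is a chain of 4 nodes with single edges (A_4), so the type is A_4 (the algebra sl(5)).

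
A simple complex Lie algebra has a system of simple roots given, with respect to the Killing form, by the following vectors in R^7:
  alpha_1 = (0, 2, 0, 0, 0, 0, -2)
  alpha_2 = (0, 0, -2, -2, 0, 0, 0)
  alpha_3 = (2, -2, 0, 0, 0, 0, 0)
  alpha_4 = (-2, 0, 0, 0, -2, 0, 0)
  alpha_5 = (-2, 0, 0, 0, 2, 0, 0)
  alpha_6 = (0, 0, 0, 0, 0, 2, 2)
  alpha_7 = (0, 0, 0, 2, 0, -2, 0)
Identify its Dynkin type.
Compute the Cartan integers a_ij = 2(alpha_i, alpha_j)/(alpha_j, alpha_j); the resulting 7x7 Cartan matrix is
[[2, 0, -1, 0, 0, -1, 0], [0, 2, 0, 0, 0, 0, -1], [-1, 0, 2, -1, -1, 0, 0], [0, 0, -1, 2, 0, 0, 0], [0, 0, -1, 0, 2, 0, 0], [-1, 0, 0, 0, 0, 2, -1], [0, -1, 0, 0, 0, -1, 2]].
All simple roots have the same length, so the diagram is simply laced. The associated Dynkin diagram is a chain of 5 nodes with a fork of two nodes at one end (D_7), so the type is D_7 (the algebra so(14)).

D_7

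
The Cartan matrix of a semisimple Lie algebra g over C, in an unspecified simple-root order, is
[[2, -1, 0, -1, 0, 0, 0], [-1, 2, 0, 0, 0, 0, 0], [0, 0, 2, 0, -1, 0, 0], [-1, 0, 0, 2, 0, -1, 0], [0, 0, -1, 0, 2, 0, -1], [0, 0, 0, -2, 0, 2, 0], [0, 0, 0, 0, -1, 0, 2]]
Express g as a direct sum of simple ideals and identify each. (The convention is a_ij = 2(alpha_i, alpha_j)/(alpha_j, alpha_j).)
The diagram associated to this matrix has two connected components: the simple roots {alpha_3, alpha_5, alpha_7} form a chain of 3 nodes with single edges (A_3), and {alpha_1, alpha_2, alpha_4, alpha_6} form a chain of 4 nodes with a double edge at one end; the terminal node there is the unique long simple root (C_4). A semisimple Lie algebra decomposes uniquely as the direct sum of simple ideals, one per connected component of its Dynkin diagram, so g ≅ A_3 ⊕ C_4 (dimension 15 + 36 = 51).

A_3 + C_4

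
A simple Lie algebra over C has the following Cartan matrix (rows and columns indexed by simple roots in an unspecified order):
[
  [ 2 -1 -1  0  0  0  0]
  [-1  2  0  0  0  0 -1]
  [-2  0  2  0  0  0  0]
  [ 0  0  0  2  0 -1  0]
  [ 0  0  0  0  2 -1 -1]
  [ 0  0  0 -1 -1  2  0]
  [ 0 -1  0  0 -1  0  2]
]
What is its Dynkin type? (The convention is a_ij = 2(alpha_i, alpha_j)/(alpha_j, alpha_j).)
type C_7

The matrix has rank 7 with 2's on the diagonal. Reading the off-diagonal entries as Dynkin edges (a single edge where a_ij = a_ji = -1; a double or triple edge where a_ij * a_ji = 2 or 3), the diagram is a chain of 7 nodes with a double edge at one end; the terminal node there is the unique long simple root (C_7). One simple-root ordering that puts it in standard form is (alpha_4, alpha_6, alpha_5, alpha_7, alpha_2, alpha_1, alpha_3). So the algebra is type C_7, i.e. sp(14).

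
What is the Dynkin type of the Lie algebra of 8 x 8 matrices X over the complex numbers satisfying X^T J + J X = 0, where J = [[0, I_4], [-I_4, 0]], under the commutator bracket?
C_4 (sp(8))

This is sp(8), which has dimension 8(8+1)/2 = 36 and rank 8/2 = 4. In the classification of classical Lie algebras, the symplectic algebra sp(2n) has type C_n; here n = 4, so the Dynkin diagram is a chain of 4 nodes with a double edge at one end; the terminal node there is the unique long simple root (C_4). Hence the type is C_4.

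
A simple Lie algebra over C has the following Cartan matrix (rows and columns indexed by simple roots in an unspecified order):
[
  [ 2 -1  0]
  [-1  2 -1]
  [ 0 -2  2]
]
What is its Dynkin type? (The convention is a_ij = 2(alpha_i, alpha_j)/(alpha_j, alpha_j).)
The matrix has rank 3 with 2's on the diagonal. Reading the off-diagonal entries as Dynkin edges (a single edge where a_ij = a_ji = -1; a double or triple edge where a_ij * a_ji = 2 or 3), the diagram is a chain of 3 nodes with a double edge at one end; the terminal node there is the unique long simple root (C_3). One simple-root ordering that puts it in standard form is (alpha_1, alpha_2, alpha_3). So the algebra is type C_3, i.e. sp(6).

C_3 (sp(6))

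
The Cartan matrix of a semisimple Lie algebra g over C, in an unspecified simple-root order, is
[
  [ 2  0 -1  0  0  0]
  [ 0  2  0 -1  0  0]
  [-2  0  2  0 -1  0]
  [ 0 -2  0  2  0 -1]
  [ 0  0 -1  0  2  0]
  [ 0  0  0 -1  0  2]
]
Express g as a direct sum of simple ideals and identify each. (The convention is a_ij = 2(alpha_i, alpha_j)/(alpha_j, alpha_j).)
The diagram associated to this matrix has two connected components: the simple roots {alpha_1, alpha_3, alpha_5} form a chain of 3 nodes with a double edge at one end; the terminal node there is the unique short simple root (B_3), and {alpha_2, alpha_4, alpha_6} form a chain of 3 nodes with a double edge at one end; the terminal node there is the unique short simple root (B_3). A semisimple Lie algebra decomposes uniquely as the direct sum of simple ideals, one per connected component of its Dynkin diagram, so g ≅ B_3 ⊕ B_3 (dimension 21 + 21 = 42).

B_3 (so(7)) + B_3 (so(7))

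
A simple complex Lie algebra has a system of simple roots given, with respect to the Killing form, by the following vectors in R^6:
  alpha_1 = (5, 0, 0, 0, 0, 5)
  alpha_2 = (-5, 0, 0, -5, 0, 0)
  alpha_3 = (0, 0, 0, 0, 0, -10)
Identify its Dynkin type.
Compute the Cartan integers a_ij = 2(alpha_i, alpha_j)/(alpha_j, alpha_j); the resulting 3x3 Cartan matrix is
[[2, -1, -1], [-1, 2, 0], [-2, 0, 2]].
The roots have two lengths (squared-length ratio 2:1); the short ones are alpha_{1,2}. The associated Dynkin diagram is a chain of 3 nodes with a double edge at one end; the terminal node there is the unique long simple root (C_3), so the type is C_3 (the algebra sp(6)).

C_3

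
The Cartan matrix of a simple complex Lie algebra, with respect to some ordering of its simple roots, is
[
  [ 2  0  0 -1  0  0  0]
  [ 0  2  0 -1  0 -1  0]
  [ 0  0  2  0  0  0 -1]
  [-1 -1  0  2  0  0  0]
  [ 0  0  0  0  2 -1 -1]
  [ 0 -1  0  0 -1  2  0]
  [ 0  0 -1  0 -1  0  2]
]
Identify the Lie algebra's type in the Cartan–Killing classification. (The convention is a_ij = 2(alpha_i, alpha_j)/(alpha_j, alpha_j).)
A_7

The matrix has rank 7 with 2's on the diagonal. Reading the off-diagonal entries as Dynkin edges (a single edge where a_ij = a_ji = -1; a double or triple edge where a_ij * a_ji = 2 or 3), the diagram is a chain of 7 nodes with single edges (A_7). One simple-root ordering that puts it in standard form is (alpha_3, alpha_7, alpha_5, alpha_6, alpha_2, alpha_4, alpha_1). So the algebra is type A_7, i.e. sl(8).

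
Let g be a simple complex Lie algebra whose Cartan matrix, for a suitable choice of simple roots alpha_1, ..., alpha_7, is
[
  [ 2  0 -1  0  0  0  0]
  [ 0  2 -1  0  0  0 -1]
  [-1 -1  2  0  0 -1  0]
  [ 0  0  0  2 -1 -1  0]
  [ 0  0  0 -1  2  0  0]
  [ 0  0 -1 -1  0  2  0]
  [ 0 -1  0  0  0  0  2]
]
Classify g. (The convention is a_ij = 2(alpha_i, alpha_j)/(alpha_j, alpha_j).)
The matrix has rank 7 with 2's on the diagonal. Reading the off-diagonal entries as Dynkin edges (a single edge where a_ij = a_ji = -1; a double or triple edge where a_ij * a_ji = 2 or 3), the diagram is a chain of 6 nodes with one extra node attached to the third node from one end (E_7). One simple-root ordering that puts it in standard form is (alpha_7, alpha_1, alpha_2, alpha_3, alpha_6, alpha_4, alpha_5). So the algebra is type E_7.

E_7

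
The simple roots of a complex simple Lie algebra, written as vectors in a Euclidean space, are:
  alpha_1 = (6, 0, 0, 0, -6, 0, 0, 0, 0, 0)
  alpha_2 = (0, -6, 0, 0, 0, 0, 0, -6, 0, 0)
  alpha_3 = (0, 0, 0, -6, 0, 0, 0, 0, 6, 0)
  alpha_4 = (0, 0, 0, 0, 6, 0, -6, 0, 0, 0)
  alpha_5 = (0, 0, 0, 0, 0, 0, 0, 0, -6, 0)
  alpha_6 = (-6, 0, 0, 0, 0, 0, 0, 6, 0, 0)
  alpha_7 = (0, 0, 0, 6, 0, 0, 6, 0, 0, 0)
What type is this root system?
B7

Compute the Cartan integers a_ij = 2(alpha_i, alpha_j)/(alpha_j, alpha_j); the resulting 7x7 Cartan matrix is
[[2, 0, 0, -1, 0, -1, 0], [0, 2, 0, 0, 0, -1, 0], [0, 0, 2, 0, -2, 0, -1], [-1, 0, 0, 2, 0, 0, -1], [0, 0, -1, 0, 2, 0, 0], [-1, -1, 0, 0, 0, 2, 0], [0, 0, -1, -1, 0, 0, 2]].
The roots have two lengths (squared-length ratio 2:1); the short ones are alpha_{5}. The associated Dynkin diagram is a chain of 7 nodes with a double edge at one end; the terminal node there is the unique short simple root (B_7), so the type is B_7 (the algebra so(15)).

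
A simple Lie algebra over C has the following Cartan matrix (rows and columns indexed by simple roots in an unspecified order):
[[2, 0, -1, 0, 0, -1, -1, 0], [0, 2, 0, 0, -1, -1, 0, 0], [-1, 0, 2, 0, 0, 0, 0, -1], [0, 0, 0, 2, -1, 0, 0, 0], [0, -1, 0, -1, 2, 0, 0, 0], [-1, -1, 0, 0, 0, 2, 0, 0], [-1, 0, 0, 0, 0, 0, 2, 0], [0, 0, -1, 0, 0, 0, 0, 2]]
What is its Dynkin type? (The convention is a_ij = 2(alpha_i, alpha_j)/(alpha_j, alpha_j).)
E8

The matrix has rank 8 with 2's on the diagonal. Reading the off-diagonal entries as Dynkin edges (a single edge where a_ij = a_ji = -1; a double or triple edge where a_ij * a_ji = 2 or 3), the diagram is a chain of 7 nodes with one extra node attached to the third node from one end (E_8). One simple-root ordering that puts it in standard form is (alpha_8, alpha_7, alpha_3, alpha_1, alpha_6, alpha_2, alpha_5, alpha_4). So the algebra is type E_8.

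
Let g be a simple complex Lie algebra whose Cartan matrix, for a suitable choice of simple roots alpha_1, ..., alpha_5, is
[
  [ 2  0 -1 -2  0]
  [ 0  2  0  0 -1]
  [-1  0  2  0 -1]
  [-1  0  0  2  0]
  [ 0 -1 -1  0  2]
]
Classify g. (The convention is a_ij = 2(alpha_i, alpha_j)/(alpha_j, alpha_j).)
B5

The matrix has rank 5 with 2's on the diagonal. Reading the off-diagonal entries as Dynkin edges (a single edge where a_ij = a_ji = -1; a double or triple edge where a_ij * a_ji = 2 or 3), the diagram is a chain of 5 nodes with a double edge at one end; the terminal node there is the unique short simple root (B_5). One simple-root ordering that puts it in standard form is (alpha_2, alpha_5, alpha_3, alpha_1, alpha_4). So the algebra is type B_5, i.e. so(11).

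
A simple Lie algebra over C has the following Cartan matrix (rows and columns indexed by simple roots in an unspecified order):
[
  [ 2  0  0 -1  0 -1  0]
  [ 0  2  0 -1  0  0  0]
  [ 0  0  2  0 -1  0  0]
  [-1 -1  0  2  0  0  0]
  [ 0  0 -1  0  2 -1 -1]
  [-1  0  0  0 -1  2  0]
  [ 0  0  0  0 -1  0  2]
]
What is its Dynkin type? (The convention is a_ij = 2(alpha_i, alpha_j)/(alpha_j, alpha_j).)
D_7 (so(14))

The matrix has rank 7 with 2's on the diagonal. Reading the off-diagonal entries as Dynkin edges (a single edge where a_ij = a_ji = -1; a double or triple edge where a_ij * a_ji = 2 or 3), the diagram is a chain of 5 nodes with a fork of two nodes at one end (D_7). One simple-root ordering that puts it in standard form is (alpha_2, alpha_4, alpha_1, alpha_6, alpha_5, alpha_3, alpha_7). So the algebra is type D_7, i.e. so(14).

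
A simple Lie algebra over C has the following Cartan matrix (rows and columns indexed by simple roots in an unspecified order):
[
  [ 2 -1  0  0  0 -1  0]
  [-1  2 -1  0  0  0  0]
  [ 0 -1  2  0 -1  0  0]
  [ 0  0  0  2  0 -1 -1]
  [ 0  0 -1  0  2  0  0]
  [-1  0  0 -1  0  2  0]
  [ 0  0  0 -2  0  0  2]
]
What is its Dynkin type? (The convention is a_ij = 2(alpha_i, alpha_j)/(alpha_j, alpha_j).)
The matrix has rank 7 with 2's on the diagonal. Reading the off-diagonal entries as Dynkin edges (a single edge where a_ij = a_ji = -1; a double or triple edge where a_ij * a_ji = 2 or 3), the diagram is a chain of 7 nodes with a double edge at one end; the terminal node there is the unique long simple root (C_7). One simple-root ordering that puts it in standard form is (alpha_5, alpha_3, alpha_2, alpha_1, alpha_6, alpha_4, alpha_7). So the algebra is type C_7, i.e. sp(14).

type C_7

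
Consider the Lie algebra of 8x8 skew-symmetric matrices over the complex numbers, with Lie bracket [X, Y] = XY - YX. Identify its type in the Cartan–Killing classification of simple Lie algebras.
This is so(8) with 8 even, which has dimension 8(8-1)/2 = 28 and rank 8/2 = 4. In the classification of classical Lie algebras, the orthogonal algebra so(2n) in an even number of variables has type D_n; here n = 4, so the Dynkin diagram is a chain of 2 nodes with a fork of two nodes at one end (D_4). Hence the type is D_4.

D_4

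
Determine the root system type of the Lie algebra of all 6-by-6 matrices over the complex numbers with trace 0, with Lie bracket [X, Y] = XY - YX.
type A_5

This is sl(6), which has dimension 6^2 - 1 = 35 and rank 6 - 1 = 5 (a Cartan subalgebra is the diagonal traceless matrices). In the classification of classical Lie algebras, the special linear algebra sl(n+1) has type A_n; here n = 5, so the Dynkin diagram is a chain of 5 nodes with single edges (A_5). Hence the type is A_5.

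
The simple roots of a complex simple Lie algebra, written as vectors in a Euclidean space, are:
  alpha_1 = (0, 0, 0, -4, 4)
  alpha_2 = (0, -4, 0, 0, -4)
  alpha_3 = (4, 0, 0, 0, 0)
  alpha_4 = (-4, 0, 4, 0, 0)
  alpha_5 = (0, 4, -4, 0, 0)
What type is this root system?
Compute the Cartan integers a_ij = 2(alpha_i, alpha_j)/(alpha_j, alpha_j); the resulting 5x5 Cartan matrix is
[[2, -1, 0, 0, 0], [-1, 2, 0, 0, -1], [0, 0, 2, -1, 0], [0, 0, -2, 2, -1], [0, -1, 0, -1, 2]].
The roots have two lengths (squared-length ratio 2:1); the short ones are alpha_{3}. The associated Dynkin diagram is a chain of 5 nodes with a double edge at one end; the terminal node there is the unique short simple root (B_5), so the type is B_5 (the algebra so(11)).

B5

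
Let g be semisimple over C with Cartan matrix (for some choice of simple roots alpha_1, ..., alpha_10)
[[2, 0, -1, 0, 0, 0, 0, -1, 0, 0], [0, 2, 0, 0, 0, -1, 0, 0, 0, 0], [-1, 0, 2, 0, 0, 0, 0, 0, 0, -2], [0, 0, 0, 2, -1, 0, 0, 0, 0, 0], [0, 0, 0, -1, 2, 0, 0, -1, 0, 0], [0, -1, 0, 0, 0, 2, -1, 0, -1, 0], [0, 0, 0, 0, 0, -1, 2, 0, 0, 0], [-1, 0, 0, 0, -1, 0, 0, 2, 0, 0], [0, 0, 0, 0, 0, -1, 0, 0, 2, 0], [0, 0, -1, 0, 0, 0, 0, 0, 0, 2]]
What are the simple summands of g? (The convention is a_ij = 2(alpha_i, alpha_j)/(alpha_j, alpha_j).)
The diagram associated to this matrix has two connected components: the simple roots {alpha_1, alpha_3, alpha_4, alpha_5, alpha_8, alpha_10} form a chain of 6 nodes with a double edge at one end; the terminal node there is the unique short simple root (B_6), and {alpha_2, alpha_6, alpha_7, alpha_9} form a chain of 2 nodes with a fork of two nodes at one end (D_4). A semisimple Lie algebra decomposes uniquely as the direct sum of simple ideals, one per connected component of its Dynkin diagram, so g ≅ B_6 ⊕ D_4 (dimension 78 + 28 = 106).

B6 + D4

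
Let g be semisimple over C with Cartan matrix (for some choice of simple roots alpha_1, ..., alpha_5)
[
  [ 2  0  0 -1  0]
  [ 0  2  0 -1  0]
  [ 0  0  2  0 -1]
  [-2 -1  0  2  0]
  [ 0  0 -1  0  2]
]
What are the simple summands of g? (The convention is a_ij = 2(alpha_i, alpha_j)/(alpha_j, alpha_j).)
A_2 ⊕ B_3

The diagram associated to this matrix has two connected components: the simple roots {alpha_3, alpha_5} form a chain of 2 nodes with single edges (A_2), and {alpha_1, alpha_2, alpha_4} form a chain of 3 nodes with a double edge at one end; the terminal node there is the unique short simple root (B_3). A semisimple Lie algebra decomposes uniquely as the direct sum of simple ideals, one per connected component of its Dynkin diagram, so g ≅ A_2 ⊕ B_3 (dimension 8 + 21 = 29).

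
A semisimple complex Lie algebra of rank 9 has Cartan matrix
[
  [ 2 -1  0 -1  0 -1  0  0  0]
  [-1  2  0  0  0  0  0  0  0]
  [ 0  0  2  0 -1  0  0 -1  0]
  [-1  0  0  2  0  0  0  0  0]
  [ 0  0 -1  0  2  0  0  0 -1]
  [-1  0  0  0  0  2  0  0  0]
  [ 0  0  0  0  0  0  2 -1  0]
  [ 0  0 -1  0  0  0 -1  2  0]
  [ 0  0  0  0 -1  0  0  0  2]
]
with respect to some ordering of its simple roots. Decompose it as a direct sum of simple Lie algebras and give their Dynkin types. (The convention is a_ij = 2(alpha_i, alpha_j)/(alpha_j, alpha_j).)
type A_5 ⊕ type D_4

The diagram associated to this matrix has two connected components: the simple roots {alpha_3, alpha_5, alpha_7, alpha_8, alpha_9} form a chain of 5 nodes with single edges (A_5), and {alpha_1, alpha_2, alpha_4, alpha_6} form a chain of 2 nodes with a fork of two nodes at one end (D_4). A semisimple Lie algebra decomposes uniquely as the direct sum of simple ideals, one per connected component of its Dynkin diagram, so g ≅ A_5 ⊕ D_4 (dimension 35 + 28 = 63).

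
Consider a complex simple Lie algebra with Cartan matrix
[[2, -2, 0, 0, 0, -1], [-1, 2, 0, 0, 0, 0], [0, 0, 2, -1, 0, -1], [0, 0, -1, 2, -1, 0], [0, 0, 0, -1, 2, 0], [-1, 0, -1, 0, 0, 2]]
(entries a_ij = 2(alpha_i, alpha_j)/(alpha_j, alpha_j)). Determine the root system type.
The matrix has rank 6 with 2's on the diagonal. Reading the off-diagonal entries as Dynkin edges (a single edge where a_ij = a_ji = -1; a double or triple edge where a_ij * a_ji = 2 or 3), the diagram is a chain of 6 nodes with a double edge at one end; the terminal node there is the unique short simple root (B_6). One simple-root ordering that puts it in standard form is (alpha_5, alpha_4, alpha_3, alpha_6, alpha_1, alpha_2). So the algebra is type B_6, i.e. so(13).

B_6 (so(13))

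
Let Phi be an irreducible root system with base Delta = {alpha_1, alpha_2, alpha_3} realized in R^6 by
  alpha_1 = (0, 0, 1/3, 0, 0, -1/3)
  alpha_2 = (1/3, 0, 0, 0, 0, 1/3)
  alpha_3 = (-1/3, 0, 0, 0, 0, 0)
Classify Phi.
Compute the Cartan integers a_ij = 2(alpha_i, alpha_j)/(alpha_j, alpha_j); the resulting 3x3 Cartan matrix is
[[2, -1, 0], [-1, 2, -2], [0, -1, 2]].
The roots have two lengths (squared-length ratio 2:1); the short ones are alpha_{3}. The associated Dynkin diagram is a chain of 3 nodes with a double edge at one end; the terminal node there is the unique short simple root (B_3), so the type is B_3 (the algebra so(7)).

B3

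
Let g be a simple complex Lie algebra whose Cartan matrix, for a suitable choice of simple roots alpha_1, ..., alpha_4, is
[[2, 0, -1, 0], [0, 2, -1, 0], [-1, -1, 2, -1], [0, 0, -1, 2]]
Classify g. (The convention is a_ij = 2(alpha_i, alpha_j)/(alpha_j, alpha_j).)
The matrix has rank 4 with 2's on the diagonal. Reading the off-diagonal entries as Dynkin edges (a single edge where a_ij = a_ji = -1; a double or triple edge where a_ij * a_ji = 2 or 3), the diagram is a chain of 2 nodes with a fork of two nodes at one end (D_4). One simple-root ordering that puts it in standard form is (alpha_2, alpha_3, alpha_1, alpha_4). So the algebra is type D_4, i.e. so(8).

D_4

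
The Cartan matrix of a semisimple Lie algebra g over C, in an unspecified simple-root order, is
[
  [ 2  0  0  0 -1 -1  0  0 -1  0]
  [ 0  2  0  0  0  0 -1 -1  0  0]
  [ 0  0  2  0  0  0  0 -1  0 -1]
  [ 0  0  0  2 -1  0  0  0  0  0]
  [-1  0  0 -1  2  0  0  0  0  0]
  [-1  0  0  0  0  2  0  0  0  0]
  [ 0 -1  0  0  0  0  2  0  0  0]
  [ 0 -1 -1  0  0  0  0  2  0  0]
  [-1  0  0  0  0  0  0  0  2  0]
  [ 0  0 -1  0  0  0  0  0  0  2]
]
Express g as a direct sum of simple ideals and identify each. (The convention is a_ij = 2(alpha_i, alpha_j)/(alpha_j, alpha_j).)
type A_5 ⊕ type D_5

The diagram associated to this matrix has two connected components: the simple roots {alpha_2, alpha_3, alpha_7, alpha_8, alpha_10} form a chain of 5 nodes with single edges (A_5), and {alpha_1, alpha_4, alpha_5, alpha_6, alpha_9} form a chain of 3 nodes with a fork of two nodes at one end (D_5). A semisimple Lie algebra decomposes uniquely as the direct sum of simple ideals, one per connected component of its Dynkin diagram, so g ≅ A_5 ⊕ D_5 (dimension 35 + 45 = 80).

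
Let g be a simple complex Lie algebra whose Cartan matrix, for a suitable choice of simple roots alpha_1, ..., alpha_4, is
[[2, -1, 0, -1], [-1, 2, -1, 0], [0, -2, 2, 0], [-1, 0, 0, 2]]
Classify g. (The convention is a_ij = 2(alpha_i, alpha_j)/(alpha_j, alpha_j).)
C4

The matrix has rank 4 with 2's on the diagonal. Reading the off-diagonal entries as Dynkin edges (a single edge where a_ij = a_ji = -1; a double or triple edge where a_ij * a_ji = 2 or 3), the diagram is a chain of 4 nodes with a double edge at one end; the terminal node there is the unique long simple root (C_4). One simple-root ordering that puts it in standard form is (alpha_4, alpha_1, alpha_2, alpha_3). So the algebra is type C_4, i.e. sp(8).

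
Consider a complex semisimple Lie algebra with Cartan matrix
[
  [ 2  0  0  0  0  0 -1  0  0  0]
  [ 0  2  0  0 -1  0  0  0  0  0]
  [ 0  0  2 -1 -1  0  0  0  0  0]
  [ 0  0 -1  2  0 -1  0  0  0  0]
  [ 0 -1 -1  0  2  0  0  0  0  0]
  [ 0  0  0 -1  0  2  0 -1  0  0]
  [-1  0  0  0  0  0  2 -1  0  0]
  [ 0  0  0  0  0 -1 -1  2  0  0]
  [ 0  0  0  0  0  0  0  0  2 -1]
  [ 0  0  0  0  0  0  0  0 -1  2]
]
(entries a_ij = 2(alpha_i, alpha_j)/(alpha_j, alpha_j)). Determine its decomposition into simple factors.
A_2 (sl(3)) + A_8 (sl(9))

The diagram associated to this matrix has two connected components: the simple roots {alpha_9, alpha_10} form a chain of 2 nodes with single edges (A_2), and {alpha_1, alpha_2, alpha_3, alpha_4, alpha_5, alpha_6, alpha_7, alpha_8} form a chain of 8 nodes with single edges (A_8). A semisimple Lie algebra decomposes uniquely as the direct sum of simple ideals, one per connected component of its Dynkin diagram, so g ≅ A_2 ⊕ A_8 (dimension 8 + 80 = 88).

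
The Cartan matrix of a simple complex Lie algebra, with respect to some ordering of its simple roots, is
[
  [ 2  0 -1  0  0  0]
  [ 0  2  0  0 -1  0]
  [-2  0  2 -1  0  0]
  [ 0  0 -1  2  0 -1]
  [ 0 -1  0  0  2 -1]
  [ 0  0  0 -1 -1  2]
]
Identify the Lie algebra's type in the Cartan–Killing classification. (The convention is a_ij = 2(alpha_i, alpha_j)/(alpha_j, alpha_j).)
The matrix has rank 6 with 2's on the diagonal. Reading the off-diagonal entries as Dynkin edges (a single edge where a_ij = a_ji = -1; a double or triple edge where a_ij * a_ji = 2 or 3), the diagram is a chain of 6 nodes with a double edge at one end; the terminal node there is the unique short simple root (B_6). One simple-root ordering that puts it in standard form is (alpha_2, alpha_5, alpha_6, alpha_4, alpha_3, alpha_1). So the algebra is type B_6, i.e. so(13).

B_6 (so(13))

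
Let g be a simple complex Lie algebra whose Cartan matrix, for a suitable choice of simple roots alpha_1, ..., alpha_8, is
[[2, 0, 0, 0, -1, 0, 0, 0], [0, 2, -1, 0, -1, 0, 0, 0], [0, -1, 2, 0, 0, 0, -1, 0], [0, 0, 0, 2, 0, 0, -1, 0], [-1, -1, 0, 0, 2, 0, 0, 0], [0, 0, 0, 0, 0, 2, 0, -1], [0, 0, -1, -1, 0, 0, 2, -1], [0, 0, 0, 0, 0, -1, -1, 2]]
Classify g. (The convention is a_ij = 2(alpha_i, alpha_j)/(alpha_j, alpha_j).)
The matrix has rank 8 with 2's on the diagonal. Reading the off-diagonal entries as Dynkin edges (a single edge where a_ij = a_ji = -1; a double or triple edge where a_ij * a_ji = 2 or 3), the diagram is a chain of 7 nodes with one extra node attached to the third node from one end (E_8). One simple-root ordering that puts it in standard form is (alpha_6, alpha_4, alpha_8, alpha_7, alpha_3, alpha_2, alpha_5, alpha_1). So the algebra is type E_8.

E_8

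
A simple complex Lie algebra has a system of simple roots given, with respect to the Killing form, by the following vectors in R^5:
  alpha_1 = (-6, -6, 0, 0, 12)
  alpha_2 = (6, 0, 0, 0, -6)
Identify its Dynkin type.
G2

Compute the Cartan integers a_ij = 2(alpha_i, alpha_j)/(alpha_j, alpha_j); the resulting 2x2 Cartan matrix is
[[2, -3], [-1, 2]].
The roots have two lengths (squared-length ratio 3:1); the short ones are alpha_{2}. The associated Dynkin diagram is two nodes joined by a triple edge (G_2), so the type is G_2.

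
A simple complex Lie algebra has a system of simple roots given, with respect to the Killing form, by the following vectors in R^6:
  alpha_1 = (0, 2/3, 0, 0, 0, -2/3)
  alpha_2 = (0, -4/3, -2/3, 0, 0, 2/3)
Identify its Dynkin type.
G_2

Compute the Cartan integers a_ij = 2(alpha_i, alpha_j)/(alpha_j, alpha_j); the resulting 2x2 Cartan matrix is
[[2, -1], [-3, 2]].
The roots have two lengths (squared-length ratio 3:1); the short ones are alpha_{1}. The associated Dynkin diagram is two nodes joined by a triple edge (G_2), so the type is G_2.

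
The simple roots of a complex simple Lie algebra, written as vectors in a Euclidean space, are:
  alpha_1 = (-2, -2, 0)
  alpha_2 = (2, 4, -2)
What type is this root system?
G_2

Compute the Cartan integers a_ij = 2(alpha_i, alpha_j)/(alpha_j, alpha_j); the resulting 2x2 Cartan matrix is
[[2, -1], [-3, 2]].
The roots have two lengths (squared-length ratio 3:1); the short ones are alpha_{1}. The associated Dynkin diagram is two nodes joined by a triple edge (G_2), so the type is G_2.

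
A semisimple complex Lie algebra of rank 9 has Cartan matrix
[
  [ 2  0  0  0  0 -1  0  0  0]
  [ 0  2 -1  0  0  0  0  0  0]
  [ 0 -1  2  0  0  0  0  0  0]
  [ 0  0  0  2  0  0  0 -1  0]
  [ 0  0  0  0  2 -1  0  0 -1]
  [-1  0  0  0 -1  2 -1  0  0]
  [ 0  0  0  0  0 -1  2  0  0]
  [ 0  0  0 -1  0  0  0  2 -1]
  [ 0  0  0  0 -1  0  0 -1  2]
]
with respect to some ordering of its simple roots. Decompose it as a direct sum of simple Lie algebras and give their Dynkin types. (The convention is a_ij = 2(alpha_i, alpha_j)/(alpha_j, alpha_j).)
The diagram associated to this matrix has two connected components: the simple roots {alpha_2, alpha_3} form a chain of 2 nodes with single edges (A_2), and {alpha_1, alpha_4, alpha_5, alpha_6, alpha_7, alpha_8, alpha_9} form a chain of 5 nodes with a fork of two nodes at one end (D_7). A semisimple Lie algebra decomposes uniquely as the direct sum of simple ideals, one per connected component of its Dynkin diagram, so g ≅ A_2 ⊕ D_7 (dimension 8 + 91 = 99).

A_2 ⊕ D_7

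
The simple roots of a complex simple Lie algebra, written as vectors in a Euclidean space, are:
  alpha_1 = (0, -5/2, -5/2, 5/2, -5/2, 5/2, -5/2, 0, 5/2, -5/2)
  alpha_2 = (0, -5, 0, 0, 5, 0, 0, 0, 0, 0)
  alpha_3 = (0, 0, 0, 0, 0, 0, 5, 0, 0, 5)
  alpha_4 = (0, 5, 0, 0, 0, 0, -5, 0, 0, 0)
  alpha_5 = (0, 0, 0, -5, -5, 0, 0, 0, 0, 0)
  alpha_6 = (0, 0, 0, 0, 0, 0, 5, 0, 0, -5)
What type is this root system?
Compute the Cartan integers a_ij = 2(alpha_i, alpha_j)/(alpha_j, alpha_j); the resulting 6x6 Cartan matrix is
[[2, 0, -1, 0, 0, 0], [0, 2, 0, -1, -1, 0], [-1, 0, 2, -1, 0, 0], [0, -1, -1, 2, 0, -1], [0, -1, 0, 0, 2, 0], [0, 0, 0, -1, 0, 2]].
All simple roots have the same length, so the diagram is simply laced. The associated Dynkin diagram is a chain of 5 nodes with one extra node attached to the third node from one end (E_6), so the type is E_6.

E_6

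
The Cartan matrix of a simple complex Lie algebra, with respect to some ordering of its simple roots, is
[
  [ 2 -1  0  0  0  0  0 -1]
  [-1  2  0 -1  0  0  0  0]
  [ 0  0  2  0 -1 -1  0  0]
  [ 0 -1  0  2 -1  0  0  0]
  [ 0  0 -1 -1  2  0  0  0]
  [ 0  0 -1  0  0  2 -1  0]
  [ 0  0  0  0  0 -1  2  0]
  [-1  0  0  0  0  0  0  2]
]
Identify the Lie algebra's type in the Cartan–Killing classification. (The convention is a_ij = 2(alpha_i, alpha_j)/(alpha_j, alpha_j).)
The matrix has rank 8 with 2's on the diagonal. Reading the off-diagonal entries as Dynkin edges (a single edge where a_ij = a_ji = -1; a double or triple edge where a_ij * a_ji = 2 or 3), the diagram is a chain of 8 nodes with single edges (A_8). One simple-root ordering that puts it in standard form is (alpha_8, alpha_1, alpha_2, alpha_4, alpha_5, alpha_3, alpha_6, alpha_7). So the algebra is type A_8, i.e. sl(9).

A_8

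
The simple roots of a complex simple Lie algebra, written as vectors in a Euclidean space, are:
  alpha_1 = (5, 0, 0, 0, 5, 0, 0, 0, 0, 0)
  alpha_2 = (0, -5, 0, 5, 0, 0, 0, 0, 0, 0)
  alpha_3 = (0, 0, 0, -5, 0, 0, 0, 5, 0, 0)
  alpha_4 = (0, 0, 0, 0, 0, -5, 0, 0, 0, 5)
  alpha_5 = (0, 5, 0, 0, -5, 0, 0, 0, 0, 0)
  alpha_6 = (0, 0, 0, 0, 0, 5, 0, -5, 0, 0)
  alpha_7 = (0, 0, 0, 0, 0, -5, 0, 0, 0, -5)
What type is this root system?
D_7

Compute the Cartan integers a_ij = 2(alpha_i, alpha_j)/(alpha_j, alpha_j); the resulting 7x7 Cartan matrix is
[[2, 0, 0, 0, -1, 0, 0], [0, 2, -1, 0, -1, 0, 0], [0, -1, 2, 0, 0, -1, 0], [0, 0, 0, 2, 0, -1, 0], [-1, -1, 0, 0, 2, 0, 0], [0, 0, -1, -1, 0, 2, -1], [0, 0, 0, 0, 0, -1, 2]].
All simple roots have the same length, so the diagram is simply laced. The associated Dynkin diagram is a chain of 5 nodes with a fork of two nodes at one end (D_7), so the type is D_7 (the algebra so(14)).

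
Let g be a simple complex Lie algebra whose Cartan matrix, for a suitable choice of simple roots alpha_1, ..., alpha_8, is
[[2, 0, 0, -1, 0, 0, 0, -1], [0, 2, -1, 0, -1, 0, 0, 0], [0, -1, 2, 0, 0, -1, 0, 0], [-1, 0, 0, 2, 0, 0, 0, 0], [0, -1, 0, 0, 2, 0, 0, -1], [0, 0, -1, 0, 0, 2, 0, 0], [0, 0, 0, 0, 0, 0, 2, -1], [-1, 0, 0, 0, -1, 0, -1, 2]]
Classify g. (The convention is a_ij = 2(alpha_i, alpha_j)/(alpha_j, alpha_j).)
E_8

The matrix has rank 8 with 2's on the diagonal. Reading the off-diagonal entries as Dynkin edges (a single edge where a_ij = a_ji = -1; a double or triple edge where a_ij * a_ji = 2 or 3), the diagram is a chain of 7 nodes with one extra node attached to the third node from one end (E_8). One simple-root ordering that puts it in standard form is (alpha_4, alpha_7, alpha_1, alpha_8, alpha_5, alpha_2, alpha_3, alpha_6). So the algebra is type E_8.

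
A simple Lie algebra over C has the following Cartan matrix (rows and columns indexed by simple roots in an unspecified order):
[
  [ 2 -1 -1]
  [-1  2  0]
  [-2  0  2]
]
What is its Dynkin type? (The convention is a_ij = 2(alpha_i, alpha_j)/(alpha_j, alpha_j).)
The matrix has rank 3 with 2's on the diagonal. Reading the off-diagonal entries as Dynkin edges (a single edge where a_ij = a_ji = -1; a double or triple edge where a_ij * a_ji = 2 or 3), the diagram is a chain of 3 nodes with a double edge at one end; the terminal node there is the unique long simple root (C_3). One simple-root ordering that puts it in standard form is (alpha_2, alpha_1, alpha_3). So the algebra is type C_3, i.e. sp(6).

type C_3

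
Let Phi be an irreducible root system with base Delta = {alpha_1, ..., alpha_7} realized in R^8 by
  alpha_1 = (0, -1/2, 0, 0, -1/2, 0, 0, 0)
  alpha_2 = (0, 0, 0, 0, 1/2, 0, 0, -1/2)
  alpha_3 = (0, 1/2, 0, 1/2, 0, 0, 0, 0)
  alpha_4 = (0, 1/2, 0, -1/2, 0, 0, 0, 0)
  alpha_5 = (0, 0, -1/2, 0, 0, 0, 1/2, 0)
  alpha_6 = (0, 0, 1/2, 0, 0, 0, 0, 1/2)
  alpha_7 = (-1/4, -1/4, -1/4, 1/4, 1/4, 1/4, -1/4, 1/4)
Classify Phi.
E_7

Compute the Cartan integers a_ij = 2(alpha_i, alpha_j)/(alpha_j, alpha_j); the resulting 7x7 Cartan matrix is
[[2, -1, -1, -1, 0, 0, 0], [-1, 2, 0, 0, 0, -1, 0], [-1, 0, 2, 0, 0, 0, 0], [-1, 0, 0, 2, 0, 0, -1], [0, 0, 0, 0, 2, -1, 0], [0, -1, 0, 0, -1, 2, 0], [0, 0, 0, -1, 0, 0, 2]].
All simple roots have the same length, so the diagram is simply laced. The associated Dynkin diagram is a chain of 6 nodes with one extra node attached to the third node from one end (E_7), so the type is E_7.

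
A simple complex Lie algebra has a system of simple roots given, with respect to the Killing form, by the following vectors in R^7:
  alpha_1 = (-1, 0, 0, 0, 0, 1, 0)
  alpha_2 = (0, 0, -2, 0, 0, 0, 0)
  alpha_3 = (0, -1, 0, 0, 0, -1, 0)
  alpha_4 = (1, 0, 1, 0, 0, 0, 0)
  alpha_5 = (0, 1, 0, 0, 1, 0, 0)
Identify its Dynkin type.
Compute the Cartan integers a_ij = 2(alpha_i, alpha_j)/(alpha_j, alpha_j); the resulting 5x5 Cartan matrix is
[[2, 0, -1, -1, 0], [0, 2, 0, -2, 0], [-1, 0, 2, 0, -1], [-1, -1, 0, 2, 0], [0, 0, -1, 0, 2]].
The roots have two lengths (squared-length ratio 2:1); the short ones are alpha_{1,3,4,5}. The associated Dynkin diagram is a chain of 5 nodes with a double edge at one end; the terminal node there is the unique long simple root (C_5), so the type is C_5 (the algebra sp(10)).

C5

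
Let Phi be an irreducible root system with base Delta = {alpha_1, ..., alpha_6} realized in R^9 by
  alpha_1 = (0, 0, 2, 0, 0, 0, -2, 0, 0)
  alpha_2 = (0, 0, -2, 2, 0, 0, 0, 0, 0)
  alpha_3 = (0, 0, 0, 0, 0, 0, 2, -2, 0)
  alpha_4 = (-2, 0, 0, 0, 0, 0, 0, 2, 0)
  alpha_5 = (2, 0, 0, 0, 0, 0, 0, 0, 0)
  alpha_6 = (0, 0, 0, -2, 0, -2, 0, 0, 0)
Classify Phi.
type B_6

Compute the Cartan integers a_ij = 2(alpha_i, alpha_j)/(alpha_j, alpha_j); the resulting 6x6 Cartan matrix is
[[2, -1, -1, 0, 0, 0], [-1, 2, 0, 0, 0, -1], [-1, 0, 2, -1, 0, 0], [0, 0, -1, 2, -2, 0], [0, 0, 0, -1, 2, 0], [0, -1, 0, 0, 0, 2]].
The roots have two lengths (squared-length ratio 2:1); the short ones are alpha_{5}. The associated Dynkin diagram is a chain of 6 nodes with a double edge at one end; the terminal node there is the unique short simple root (B_6), so the type is B_6 (the algebra so(13)).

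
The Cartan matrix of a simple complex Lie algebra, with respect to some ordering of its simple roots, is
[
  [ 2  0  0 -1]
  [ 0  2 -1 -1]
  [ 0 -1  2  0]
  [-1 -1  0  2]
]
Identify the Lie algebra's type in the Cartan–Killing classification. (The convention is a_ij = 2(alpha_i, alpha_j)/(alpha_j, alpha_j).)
A_4

The matrix has rank 4 with 2's on the diagonal. Reading the off-diagonal entries as Dynkin edges (a single edge where a_ij = a_ji = -1; a double or triple edge where a_ij * a_ji = 2 or 3), the diagram is a chain of 4 nodes with single edges (A_4). One simple-root ordering that puts it in standard form is (alpha_1, alpha_4, alpha_2, alpha_3). So the algebra is type A_4, i.e. sl(5).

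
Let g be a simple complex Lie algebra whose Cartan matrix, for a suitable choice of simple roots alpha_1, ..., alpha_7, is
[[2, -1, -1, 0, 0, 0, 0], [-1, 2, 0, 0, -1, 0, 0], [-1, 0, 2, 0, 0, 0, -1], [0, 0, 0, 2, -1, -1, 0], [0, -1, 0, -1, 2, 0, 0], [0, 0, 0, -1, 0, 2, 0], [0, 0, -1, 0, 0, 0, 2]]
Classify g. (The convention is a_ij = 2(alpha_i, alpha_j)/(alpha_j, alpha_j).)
A7

The matrix has rank 7 with 2's on the diagonal. Reading the off-diagonal entries as Dynkin edges (a single edge where a_ij = a_ji = -1; a double or triple edge where a_ij * a_ji = 2 or 3), the diagram is a chain of 7 nodes with single edges (A_7). One simple-root ordering that puts it in standard form is (alpha_6, alpha_4, alpha_5, alpha_2, alpha_1, alpha_3, alpha_7). So the algebra is type A_7, i.e. sl(8).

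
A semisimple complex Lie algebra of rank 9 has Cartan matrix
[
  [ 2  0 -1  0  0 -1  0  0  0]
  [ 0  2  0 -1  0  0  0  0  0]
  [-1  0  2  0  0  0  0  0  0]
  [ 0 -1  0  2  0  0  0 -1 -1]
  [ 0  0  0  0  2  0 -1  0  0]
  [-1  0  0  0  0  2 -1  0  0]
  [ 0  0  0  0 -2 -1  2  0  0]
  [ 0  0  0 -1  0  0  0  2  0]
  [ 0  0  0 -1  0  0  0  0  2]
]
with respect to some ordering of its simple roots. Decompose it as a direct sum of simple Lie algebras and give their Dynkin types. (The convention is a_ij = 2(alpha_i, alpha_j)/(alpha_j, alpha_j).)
B_5 + D_4

The diagram associated to this matrix has two connected components: the simple roots {alpha_1, alpha_3, alpha_5, alpha_6, alpha_7} form a chain of 5 nodes with a double edge at one end; the terminal node there is the unique short simple root (B_5), and {alpha_2, alpha_4, alpha_8, alpha_9} form a chain of 2 nodes with a fork of two nodes at one end (D_4). A semisimple Lie algebra decomposes uniquely as the direct sum of simple ideals, one per connected component of its Dynkin diagram, so g ≅ B_5 ⊕ D_4 (dimension 55 + 28 = 83).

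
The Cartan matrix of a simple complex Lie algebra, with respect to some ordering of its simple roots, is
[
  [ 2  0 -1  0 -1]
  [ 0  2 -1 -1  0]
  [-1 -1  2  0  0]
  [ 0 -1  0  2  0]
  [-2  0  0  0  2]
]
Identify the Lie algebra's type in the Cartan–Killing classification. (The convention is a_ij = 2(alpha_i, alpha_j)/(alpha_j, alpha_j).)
C_5 (sp(10))

The matrix has rank 5 with 2's on the diagonal. Reading the off-diagonal entries as Dynkin edges (a single edge where a_ij = a_ji = -1; a double or triple edge where a_ij * a_ji = 2 or 3), the diagram is a chain of 5 nodes with a double edge at one end; the terminal node there is the unique long simple root (C_5). One simple-root ordering that puts it in standard form is (alpha_4, alpha_2, alpha_3, alpha_1, alpha_5). So the algebra is type C_5, i.e. sp(10).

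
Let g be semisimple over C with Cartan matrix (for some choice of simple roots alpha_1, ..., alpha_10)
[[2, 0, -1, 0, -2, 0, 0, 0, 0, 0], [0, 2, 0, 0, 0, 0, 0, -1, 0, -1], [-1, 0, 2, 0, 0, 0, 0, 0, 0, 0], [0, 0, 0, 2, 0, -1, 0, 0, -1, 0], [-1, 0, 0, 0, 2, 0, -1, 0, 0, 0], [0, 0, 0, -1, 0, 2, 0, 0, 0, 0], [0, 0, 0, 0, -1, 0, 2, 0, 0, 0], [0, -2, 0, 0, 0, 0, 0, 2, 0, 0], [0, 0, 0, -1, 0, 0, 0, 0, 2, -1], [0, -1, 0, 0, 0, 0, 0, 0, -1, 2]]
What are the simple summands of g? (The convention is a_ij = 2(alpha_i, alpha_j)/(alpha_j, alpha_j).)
The diagram associated to this matrix has two connected components: the simple roots {alpha_2, alpha_4, alpha_6, alpha_8, alpha_9, alpha_10} form a chain of 6 nodes with a double edge at one end; the terminal node there is the unique long simple root (C_6), and {alpha_1, alpha_3, alpha_5, alpha_7} form a chain of 4 nodes with a double edge between the middle two (F_4). A semisimple Lie algebra decomposes uniquely as the direct sum of simple ideals, one per connected component of its Dynkin diagram, so g ≅ C_6 ⊕ F_4 (dimension 78 + 52 = 130).

type C_6 + type F_4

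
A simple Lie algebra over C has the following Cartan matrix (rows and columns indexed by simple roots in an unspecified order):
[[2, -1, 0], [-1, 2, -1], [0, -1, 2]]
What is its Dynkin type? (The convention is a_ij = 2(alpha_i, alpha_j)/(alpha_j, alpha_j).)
A_3

The matrix has rank 3 with 2's on the diagonal. Reading the off-diagonal entries as Dynkin edges (a single edge where a_ij = a_ji = -1; a double or triple edge where a_ij * a_ji = 2 or 3), the diagram is a chain of 3 nodes with single edges (A_3). One simple-root ordering that puts it in standard form is (alpha_1, alpha_2, alpha_3). So the algebra is type A_3, i.e. sl(4).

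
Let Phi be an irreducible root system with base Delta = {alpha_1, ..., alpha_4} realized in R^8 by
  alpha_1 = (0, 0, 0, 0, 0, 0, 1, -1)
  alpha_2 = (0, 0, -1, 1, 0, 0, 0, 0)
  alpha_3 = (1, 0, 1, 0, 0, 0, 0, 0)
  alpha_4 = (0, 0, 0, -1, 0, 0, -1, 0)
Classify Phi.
A4

Compute the Cartan integers a_ij = 2(alpha_i, alpha_j)/(alpha_j, alpha_j); the resulting 4x4 Cartan matrix is
[[2, 0, 0, -1], [0, 2, -1, -1], [0, -1, 2, 0], [-1, -1, 0, 2]].
All simple roots have the same length, so the diagram is simply laced. The associated Dynkin diagram is a chain of 4 nodes with single edges (A_4), so the type is A_4 (the algebra sl(5)).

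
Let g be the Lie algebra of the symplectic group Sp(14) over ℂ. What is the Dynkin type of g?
This is sp(14), which has dimension 14(14+1)/2 = 105 and rank 14/2 = 7. In the classification of classical Lie algebras, the symplectic algebra sp(2n) has type C_n; here n = 7, so the Dynkin diagram is a chain of 7 nodes with a double edge at one end; the terminal node there is the unique long simple root (C_7). Hence the type is C_7.

C7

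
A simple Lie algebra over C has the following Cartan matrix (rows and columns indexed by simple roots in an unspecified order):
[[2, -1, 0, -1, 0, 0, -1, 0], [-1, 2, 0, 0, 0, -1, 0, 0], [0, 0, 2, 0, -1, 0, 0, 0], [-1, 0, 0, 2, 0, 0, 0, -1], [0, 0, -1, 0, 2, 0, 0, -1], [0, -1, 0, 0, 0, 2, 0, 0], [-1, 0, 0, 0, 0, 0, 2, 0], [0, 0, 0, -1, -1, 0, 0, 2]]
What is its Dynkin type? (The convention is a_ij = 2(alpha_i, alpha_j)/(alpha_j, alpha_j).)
type E_8

The matrix has rank 8 with 2's on the diagonal. Reading the off-diagonal entries as Dynkin edges (a single edge where a_ij = a_ji = -1; a double or triple edge where a_ij * a_ji = 2 or 3), the diagram is a chain of 7 nodes with one extra node attached to the third node from one end (E_8). One simple-root ordering that puts it in standard form is (alpha_6, alpha_7, alpha_2, alpha_1, alpha_4, alpha_8, alpha_5, alpha_3). So the algebra is type E_8.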